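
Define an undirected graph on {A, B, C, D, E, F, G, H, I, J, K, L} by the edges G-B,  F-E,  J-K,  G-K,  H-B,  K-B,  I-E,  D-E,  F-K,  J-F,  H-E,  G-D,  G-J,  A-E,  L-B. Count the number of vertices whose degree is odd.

6

Degrees: A:1, B:4, C:0, D:2, E:5, F:3, G:4, H:2, I:1, J:3, K:4, L:1
Odd-degree vertices: A, E, F, I, J, L.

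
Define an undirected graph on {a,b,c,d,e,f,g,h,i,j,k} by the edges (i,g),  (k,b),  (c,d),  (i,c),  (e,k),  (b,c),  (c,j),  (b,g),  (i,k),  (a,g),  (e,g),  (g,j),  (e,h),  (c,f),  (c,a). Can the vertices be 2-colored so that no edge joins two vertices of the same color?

Yes

Color {c, g, h, k} black and {a, b, d, e, f, i, j} white. No edge joins two same-colored vertices, so the graph is bipartite.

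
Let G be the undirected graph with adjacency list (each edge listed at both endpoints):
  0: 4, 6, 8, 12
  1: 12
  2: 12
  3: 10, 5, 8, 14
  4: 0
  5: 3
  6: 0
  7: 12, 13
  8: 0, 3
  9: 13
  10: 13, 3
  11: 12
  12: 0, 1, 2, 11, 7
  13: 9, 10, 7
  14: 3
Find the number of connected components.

Component: {0, 1, 2, 3, 4, 5, 6, 7, 8, 9, 10, 11, 12, 13, 14}

1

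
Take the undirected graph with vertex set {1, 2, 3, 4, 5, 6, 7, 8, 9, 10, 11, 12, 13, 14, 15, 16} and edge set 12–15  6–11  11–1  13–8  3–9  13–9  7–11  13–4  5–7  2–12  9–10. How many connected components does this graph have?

5

Component: {14}
Component: {16}
Component: {2, 12, 15}
Component: {1, 5, 6, 7, 11}
Component: {3, 4, 8, 9, 10, 13}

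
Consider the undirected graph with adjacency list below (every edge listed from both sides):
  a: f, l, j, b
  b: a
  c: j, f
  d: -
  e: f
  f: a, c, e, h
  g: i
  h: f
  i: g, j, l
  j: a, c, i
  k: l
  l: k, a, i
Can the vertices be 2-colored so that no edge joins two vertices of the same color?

Yes

Color {b, d, f, g, j, l} black and {a, c, e, h, i, k} white. No edge joins two same-colored vertices, so the graph is bipartite.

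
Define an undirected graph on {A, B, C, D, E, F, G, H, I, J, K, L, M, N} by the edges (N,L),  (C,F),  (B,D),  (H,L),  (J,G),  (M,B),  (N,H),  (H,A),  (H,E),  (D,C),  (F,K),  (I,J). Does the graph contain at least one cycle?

Yes

|V| = 14, |E| = 12, number of components = 3.
Since 12 > 14 - 3, a cycle must exist; for instance H-L-N-H.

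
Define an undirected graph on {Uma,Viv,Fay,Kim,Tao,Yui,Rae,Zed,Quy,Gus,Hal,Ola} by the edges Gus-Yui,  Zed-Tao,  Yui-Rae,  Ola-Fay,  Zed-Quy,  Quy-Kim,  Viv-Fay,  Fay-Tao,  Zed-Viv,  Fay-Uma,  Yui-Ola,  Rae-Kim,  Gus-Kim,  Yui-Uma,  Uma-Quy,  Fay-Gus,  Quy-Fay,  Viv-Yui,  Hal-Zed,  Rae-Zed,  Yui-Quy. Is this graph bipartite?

No

The cycle Uma-Quy-Fay-Uma has length 3, which is odd, so the graph is not bipartite.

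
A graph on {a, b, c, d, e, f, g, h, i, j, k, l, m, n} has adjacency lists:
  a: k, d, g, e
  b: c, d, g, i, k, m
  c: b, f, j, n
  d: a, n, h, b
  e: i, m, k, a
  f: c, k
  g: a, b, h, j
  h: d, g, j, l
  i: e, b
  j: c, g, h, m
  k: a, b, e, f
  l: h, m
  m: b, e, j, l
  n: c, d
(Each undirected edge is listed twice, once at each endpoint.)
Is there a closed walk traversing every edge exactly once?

Degrees: a:4, b:6, c:4, d:4, e:4, f:2, g:4, h:4, i:2, j:4, k:4, l:2, m:4, n:2
All degrees are even and the non-isolated vertices are connected — an Eulerian circuit exists.

Yes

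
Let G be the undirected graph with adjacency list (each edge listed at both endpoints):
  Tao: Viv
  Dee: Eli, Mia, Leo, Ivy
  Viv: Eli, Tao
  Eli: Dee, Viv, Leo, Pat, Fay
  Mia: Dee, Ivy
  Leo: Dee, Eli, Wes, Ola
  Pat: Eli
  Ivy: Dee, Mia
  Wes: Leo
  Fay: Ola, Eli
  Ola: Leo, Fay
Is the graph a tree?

|V| = 11, |E| = 13.
A tree on 11 vertices has exactly 10 edges; this graph has 13, so it contains a cycle and is not a tree.

No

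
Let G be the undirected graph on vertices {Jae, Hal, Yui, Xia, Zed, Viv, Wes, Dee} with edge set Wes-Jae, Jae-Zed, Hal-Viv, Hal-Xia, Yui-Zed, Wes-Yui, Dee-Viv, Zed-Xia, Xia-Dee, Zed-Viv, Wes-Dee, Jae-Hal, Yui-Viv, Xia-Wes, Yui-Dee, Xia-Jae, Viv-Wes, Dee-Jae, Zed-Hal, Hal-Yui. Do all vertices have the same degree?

Degrees: Jae:5, Hal:5, Yui:5, Xia:5, Zed:5, Viv:5, Wes:5, Dee:5
Every vertex has degree 5, so the graph is 5-regular.

Yes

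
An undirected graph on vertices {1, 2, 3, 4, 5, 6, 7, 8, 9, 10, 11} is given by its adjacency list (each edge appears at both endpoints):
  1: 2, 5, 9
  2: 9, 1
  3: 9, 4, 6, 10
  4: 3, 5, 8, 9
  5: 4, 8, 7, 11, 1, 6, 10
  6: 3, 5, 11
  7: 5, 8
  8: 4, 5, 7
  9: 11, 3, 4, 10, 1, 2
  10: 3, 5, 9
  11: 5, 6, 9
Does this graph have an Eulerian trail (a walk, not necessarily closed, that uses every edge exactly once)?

Degrees: 1:3, 2:2, 3:4, 4:4, 5:7, 6:3, 7:2, 8:3, 9:6, 10:3, 11:3
Odd-degree vertices: 1, 5, 6, 8, 10, 11 (6 total).
An Eulerian trail requires 0 or 2 odd-degree vertices; here there are 6.

No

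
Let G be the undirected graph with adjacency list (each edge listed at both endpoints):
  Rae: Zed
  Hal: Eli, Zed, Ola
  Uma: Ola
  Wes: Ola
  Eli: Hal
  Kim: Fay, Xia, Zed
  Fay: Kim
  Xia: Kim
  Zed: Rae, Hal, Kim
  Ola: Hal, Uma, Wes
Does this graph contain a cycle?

The graph has 10 vertices, 9 edges, and 1 connected component.
A forest on 10 vertices with 1 component has exactly 9 edges, which matches — so no cycle.

No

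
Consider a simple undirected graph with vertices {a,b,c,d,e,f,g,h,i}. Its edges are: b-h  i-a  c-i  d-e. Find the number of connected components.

Component: {f}
Component: {g}
Component: {b, h}
Component: {d, e}
Component: {a, c, i}

5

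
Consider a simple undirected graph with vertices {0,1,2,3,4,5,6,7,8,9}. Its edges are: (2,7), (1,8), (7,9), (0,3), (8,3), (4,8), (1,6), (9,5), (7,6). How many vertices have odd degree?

Degrees: 0:1, 1:2, 2:1, 3:2, 4:1, 5:1, 6:2, 7:3, 8:3, 9:2
Odd-degree vertices: 0, 2, 4, 5, 7, 8.

6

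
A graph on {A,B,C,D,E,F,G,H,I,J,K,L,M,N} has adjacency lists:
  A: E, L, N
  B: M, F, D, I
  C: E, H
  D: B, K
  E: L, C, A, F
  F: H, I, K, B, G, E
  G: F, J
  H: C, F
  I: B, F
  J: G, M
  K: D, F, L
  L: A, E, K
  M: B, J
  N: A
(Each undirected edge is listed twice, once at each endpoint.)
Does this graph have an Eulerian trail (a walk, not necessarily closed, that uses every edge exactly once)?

Degrees: A:3, B:4, C:2, D:2, E:4, F:6, G:2, H:2, I:2, J:2, K:3, L:3, M:2, N:1
Odd-degree vertices: A, K, L, N (4 total).
An Eulerian trail requires 0 or 2 odd-degree vertices; here there are 4.

No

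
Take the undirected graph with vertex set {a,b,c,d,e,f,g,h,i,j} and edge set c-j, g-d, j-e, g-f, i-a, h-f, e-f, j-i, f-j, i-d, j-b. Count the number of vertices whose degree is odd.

Degrees: a:1, b:1, c:1, d:2, e:2, f:4, g:2, h:1, i:3, j:5
Odd-degree vertices: a, b, c, h, i, j.

6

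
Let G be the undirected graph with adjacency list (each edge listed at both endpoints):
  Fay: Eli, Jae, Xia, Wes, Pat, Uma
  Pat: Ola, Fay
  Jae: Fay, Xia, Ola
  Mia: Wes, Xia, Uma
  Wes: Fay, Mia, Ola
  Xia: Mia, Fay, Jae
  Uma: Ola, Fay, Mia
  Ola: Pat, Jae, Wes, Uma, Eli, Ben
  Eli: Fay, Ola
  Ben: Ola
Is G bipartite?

The cycle Jae-Xia-Fay-Jae has length 3, which is odd, so the graph is not bipartite.

No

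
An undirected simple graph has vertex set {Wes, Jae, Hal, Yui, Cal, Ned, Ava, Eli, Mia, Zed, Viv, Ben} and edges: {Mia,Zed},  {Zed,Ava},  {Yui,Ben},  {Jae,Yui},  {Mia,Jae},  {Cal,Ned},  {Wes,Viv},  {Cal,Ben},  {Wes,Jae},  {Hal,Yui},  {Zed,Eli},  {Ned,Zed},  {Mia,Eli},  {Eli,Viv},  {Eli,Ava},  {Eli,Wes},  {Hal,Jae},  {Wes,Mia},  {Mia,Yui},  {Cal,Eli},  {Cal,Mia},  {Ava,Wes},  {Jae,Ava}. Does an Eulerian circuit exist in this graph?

Degrees: Wes:5, Jae:5, Hal:2, Yui:4, Cal:4, Ned:2, Ava:4, Eli:6, Mia:6, Zed:4, Viv:2, Ben:2
Vertices with odd degree: Wes, Jae. An Eulerian circuit requires all degrees even.

No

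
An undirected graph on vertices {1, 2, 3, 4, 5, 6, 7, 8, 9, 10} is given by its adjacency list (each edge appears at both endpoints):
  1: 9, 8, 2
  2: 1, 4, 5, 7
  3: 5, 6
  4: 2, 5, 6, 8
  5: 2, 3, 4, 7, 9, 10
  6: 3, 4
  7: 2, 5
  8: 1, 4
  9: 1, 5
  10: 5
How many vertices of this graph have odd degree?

2

Degrees: 1:3, 2:4, 3:2, 4:4, 5:6, 6:2, 7:2, 8:2, 9:2, 10:1
Odd-degree vertices: 1, 10.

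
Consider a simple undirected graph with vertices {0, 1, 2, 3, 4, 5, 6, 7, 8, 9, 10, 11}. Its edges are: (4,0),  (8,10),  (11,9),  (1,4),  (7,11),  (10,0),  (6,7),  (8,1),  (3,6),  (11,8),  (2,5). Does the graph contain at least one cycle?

Yes

|V| = 12, |E| = 11, number of components = 2.
Since 11 > 12 - 2, a cycle must exist; for instance 0-4-1-8-10-0.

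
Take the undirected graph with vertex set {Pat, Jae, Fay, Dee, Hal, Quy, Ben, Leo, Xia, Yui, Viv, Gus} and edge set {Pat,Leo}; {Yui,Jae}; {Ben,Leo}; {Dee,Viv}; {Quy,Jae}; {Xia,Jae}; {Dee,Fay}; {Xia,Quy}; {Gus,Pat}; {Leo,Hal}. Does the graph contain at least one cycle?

Yes

The graph has 12 vertices, 10 edges, and 3 connected components.
Since 10 > 12 - 3, a cycle must exist; for instance Jae-Xia-Quy-Jae.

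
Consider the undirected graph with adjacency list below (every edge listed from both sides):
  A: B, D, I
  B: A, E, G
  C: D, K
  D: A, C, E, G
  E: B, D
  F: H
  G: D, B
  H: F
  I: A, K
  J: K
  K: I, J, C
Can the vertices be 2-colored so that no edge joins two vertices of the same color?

No

I-A-D-C-K-I is an odd cycle (length 5), and a bipartite graph can contain only even cycles.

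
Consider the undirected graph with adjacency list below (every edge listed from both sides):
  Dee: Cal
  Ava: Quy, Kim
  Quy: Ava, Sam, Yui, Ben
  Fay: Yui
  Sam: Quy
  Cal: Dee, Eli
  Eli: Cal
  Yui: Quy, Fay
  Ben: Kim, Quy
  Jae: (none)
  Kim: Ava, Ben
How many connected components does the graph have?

3

Component: {Jae}
Component: {Dee, Cal, Eli}
Component: {Ava, Quy, Fay, Sam, Yui, Ben, Kim}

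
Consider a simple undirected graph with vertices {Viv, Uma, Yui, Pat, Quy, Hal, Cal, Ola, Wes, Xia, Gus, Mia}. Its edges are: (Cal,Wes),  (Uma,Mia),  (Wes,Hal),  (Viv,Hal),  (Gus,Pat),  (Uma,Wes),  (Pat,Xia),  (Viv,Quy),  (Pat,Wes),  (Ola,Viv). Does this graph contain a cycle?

No

|V| = 12, |E| = 10, number of components = 2.
Since 10 = 12 - 2, the graph is a forest and contains no cycle.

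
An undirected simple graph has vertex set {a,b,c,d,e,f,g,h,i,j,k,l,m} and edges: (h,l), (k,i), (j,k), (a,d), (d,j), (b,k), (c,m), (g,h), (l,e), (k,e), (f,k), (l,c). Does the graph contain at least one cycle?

|V| = 13, |E| = 12, number of components = 1.
Since 12 = 13 - 1, the graph is a forest and contains no cycle.

No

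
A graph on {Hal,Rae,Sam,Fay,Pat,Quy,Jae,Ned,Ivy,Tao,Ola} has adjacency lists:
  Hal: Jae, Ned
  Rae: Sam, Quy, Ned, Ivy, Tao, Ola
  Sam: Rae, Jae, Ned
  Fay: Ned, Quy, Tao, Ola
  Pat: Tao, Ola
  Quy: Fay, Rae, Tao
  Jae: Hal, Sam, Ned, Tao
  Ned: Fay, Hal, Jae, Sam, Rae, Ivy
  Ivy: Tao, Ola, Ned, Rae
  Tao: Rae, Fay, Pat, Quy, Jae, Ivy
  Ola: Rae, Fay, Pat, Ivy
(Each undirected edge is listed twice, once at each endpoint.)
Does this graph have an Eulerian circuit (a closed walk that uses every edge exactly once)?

Degrees: Hal:2, Rae:6, Sam:3, Fay:4, Pat:2, Quy:3, Jae:4, Ned:6, Ivy:4, Tao:6, Ola:4
Sam, Quy have odd degree; an Eulerian circuit needs every degree to be even, so none exists.

No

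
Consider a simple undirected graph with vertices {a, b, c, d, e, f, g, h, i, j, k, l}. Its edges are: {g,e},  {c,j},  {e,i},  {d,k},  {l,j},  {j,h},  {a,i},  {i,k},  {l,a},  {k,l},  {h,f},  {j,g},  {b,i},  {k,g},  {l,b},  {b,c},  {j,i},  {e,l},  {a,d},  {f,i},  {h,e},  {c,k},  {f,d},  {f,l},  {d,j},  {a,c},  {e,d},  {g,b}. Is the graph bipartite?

Color {c, d, g, h, i, l} black and {a, b, e, f, j, k} white. No edge joins two same-colored vertices, so the graph is bipartite.

Yes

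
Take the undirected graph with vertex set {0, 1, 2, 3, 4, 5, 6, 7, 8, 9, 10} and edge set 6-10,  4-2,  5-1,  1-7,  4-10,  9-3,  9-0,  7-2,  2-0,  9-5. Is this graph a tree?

No

|V| = 11, |E| = 10.
It splits into 2 components, so it cannot be a tree.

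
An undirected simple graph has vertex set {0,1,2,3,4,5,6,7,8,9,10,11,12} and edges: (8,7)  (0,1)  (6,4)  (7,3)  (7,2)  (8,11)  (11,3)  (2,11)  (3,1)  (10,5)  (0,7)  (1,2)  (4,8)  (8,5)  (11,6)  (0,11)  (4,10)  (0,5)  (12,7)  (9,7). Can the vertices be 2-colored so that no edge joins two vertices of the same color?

Yes

Color {1, 4, 5, 7, 11} black and {0, 2, 3, 6, 8, 9, 10, 12} white. No edge joins two same-colored vertices, so the graph is bipartite.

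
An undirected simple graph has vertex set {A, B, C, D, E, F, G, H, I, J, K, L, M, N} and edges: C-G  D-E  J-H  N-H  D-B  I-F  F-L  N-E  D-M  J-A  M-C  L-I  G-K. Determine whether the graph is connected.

Component: {F, I, L}
Component: {A, B, C, D, E, G, H, J, K, M, N}
There are 2 separate components, so the graph is not connected.

No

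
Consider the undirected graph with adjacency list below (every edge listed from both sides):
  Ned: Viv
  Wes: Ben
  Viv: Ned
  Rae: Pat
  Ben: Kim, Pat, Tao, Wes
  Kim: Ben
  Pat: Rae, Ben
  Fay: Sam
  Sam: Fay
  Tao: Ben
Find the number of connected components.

Component: {Ned, Viv}
Component: {Fay, Sam}
Component: {Wes, Rae, Ben, Kim, Pat, Tao}

3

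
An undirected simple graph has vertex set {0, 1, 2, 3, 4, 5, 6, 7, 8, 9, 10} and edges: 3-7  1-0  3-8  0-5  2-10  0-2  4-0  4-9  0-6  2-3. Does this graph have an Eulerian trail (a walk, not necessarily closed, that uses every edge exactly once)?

No

Degrees: 0:5, 1:1, 2:3, 3:3, 4:2, 5:1, 6:1, 7:1, 8:1, 9:1, 10:1
Odd-degree vertices: 0, 1, 2, 3, 5, 6, 7, 8, 9, 10 (10 total).
With 10 odd-degree vertices (more than two), no single trail can use every edge.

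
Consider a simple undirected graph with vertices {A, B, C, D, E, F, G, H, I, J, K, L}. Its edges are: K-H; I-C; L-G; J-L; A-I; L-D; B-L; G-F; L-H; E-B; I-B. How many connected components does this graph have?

Component: {A, B, C, D, E, F, G, H, I, J, K, L}

1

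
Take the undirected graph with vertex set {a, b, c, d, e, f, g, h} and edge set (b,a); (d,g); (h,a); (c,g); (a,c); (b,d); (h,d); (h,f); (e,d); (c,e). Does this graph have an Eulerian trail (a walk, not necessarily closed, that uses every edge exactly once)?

Degrees: a:3, b:2, c:3, d:4, e:2, f:1, g:2, h:3
Odd-degree vertices: a, c, f, h (4 total).
An Eulerian trail requires 0 or 2 odd-degree vertices; here there are 4.

No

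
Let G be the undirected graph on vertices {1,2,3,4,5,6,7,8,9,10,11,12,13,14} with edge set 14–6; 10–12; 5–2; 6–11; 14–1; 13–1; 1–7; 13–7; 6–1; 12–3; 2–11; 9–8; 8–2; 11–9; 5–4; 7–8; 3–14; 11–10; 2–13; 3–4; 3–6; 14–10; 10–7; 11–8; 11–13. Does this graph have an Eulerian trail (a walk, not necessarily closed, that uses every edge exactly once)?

Yes

Degrees: 1:4, 2:4, 3:4, 4:2, 5:2, 6:4, 7:4, 8:4, 9:2, 10:4, 11:6, 12:2, 13:4, 14:4
Odd-degree vertices: none (0 total).
The non-isolated vertices are connected and exactly 0 have odd degree, so an Eulerian trail exists.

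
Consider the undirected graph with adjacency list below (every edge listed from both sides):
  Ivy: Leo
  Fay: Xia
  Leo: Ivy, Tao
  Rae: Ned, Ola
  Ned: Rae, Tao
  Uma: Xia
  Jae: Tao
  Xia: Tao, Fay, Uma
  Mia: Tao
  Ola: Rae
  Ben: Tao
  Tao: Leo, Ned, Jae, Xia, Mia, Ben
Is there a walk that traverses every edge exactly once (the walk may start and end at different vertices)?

No

Degrees: Ivy:1, Fay:1, Leo:2, Rae:2, Ned:2, Uma:1, Jae:1, Xia:3, Mia:1, Ola:1, Ben:1, Tao:6
Odd-degree vertices: Ivy, Fay, Uma, Jae, Xia, Mia, Ola, Ben (8 total).
An Eulerian trail requires 0 or 2 odd-degree vertices; here there are 8.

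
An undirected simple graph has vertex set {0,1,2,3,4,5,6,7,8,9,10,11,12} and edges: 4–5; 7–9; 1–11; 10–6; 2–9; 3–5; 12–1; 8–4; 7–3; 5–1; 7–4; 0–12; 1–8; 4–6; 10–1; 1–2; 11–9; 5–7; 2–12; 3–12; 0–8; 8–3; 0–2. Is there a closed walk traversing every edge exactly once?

No

Degrees: 0:3, 1:6, 2:4, 3:4, 4:4, 5:4, 6:2, 7:4, 8:4, 9:3, 10:2, 11:2, 12:4
0, 9 have odd degree; an Eulerian circuit needs every degree to be even, so none exists.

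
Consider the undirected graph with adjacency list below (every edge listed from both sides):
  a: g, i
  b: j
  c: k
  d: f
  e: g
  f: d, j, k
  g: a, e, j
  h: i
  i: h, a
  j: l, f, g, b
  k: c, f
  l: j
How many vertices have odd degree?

Degrees: a:2, b:1, c:1, d:1, e:1, f:3, g:3, h:1, i:2, j:4, k:2, l:1
Odd-degree vertices: b, c, d, e, f, g, h, l.

8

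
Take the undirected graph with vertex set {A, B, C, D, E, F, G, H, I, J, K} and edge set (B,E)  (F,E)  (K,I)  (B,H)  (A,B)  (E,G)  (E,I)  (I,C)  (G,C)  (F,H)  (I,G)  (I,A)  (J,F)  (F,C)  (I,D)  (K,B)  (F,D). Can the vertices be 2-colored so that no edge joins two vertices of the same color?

The cycle E-G-I-E has length 3, which is odd, so the graph is not bipartite.

No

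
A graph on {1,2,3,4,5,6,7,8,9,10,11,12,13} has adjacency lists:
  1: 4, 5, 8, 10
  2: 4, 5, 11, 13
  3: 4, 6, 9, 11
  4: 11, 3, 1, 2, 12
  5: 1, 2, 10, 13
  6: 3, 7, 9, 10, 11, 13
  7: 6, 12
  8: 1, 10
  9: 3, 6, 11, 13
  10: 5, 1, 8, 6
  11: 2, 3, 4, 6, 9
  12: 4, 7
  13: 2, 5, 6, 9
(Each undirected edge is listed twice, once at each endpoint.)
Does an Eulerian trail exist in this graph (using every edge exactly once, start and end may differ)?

Yes

Degrees: 1:4, 2:4, 3:4, 4:5, 5:4, 6:6, 7:2, 8:2, 9:4, 10:4, 11:5, 12:2, 13:4
Odd-degree vertices: 4, 11 (2 total).
The non-isolated vertices are connected and exactly 2 have odd degree, so an Eulerian trail exists (from 4 to 11).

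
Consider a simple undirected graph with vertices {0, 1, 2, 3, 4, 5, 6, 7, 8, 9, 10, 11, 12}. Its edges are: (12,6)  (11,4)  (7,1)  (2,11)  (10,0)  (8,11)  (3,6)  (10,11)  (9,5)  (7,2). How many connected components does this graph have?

Component: {5, 9}
Component: {3, 6, 12}
Component: {0, 1, 2, 4, 7, 8, 10, 11}

3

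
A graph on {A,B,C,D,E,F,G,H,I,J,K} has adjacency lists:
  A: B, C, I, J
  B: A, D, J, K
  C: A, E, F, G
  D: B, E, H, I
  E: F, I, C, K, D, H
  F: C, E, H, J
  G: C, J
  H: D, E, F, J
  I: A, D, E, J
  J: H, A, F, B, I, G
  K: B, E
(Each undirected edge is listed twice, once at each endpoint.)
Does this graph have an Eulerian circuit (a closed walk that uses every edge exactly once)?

Yes

Degrees: A:4, B:4, C:4, D:4, E:6, F:4, G:2, H:4, I:4, J:6, K:2
All degrees are even and the non-isolated vertices are connected — an Eulerian circuit exists.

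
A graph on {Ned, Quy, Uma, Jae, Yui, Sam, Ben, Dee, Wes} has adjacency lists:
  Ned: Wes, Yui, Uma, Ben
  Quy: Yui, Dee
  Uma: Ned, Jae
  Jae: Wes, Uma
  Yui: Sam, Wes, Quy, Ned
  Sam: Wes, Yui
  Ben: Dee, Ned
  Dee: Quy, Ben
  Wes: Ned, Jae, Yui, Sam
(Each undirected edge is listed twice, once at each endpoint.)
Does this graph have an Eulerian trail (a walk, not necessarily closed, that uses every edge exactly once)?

Degrees: Ned:4, Quy:2, Uma:2, Jae:2, Yui:4, Sam:2, Ben:2, Dee:2, Wes:4
Odd-degree vertices: none (0 total).
The non-isolated vertices are connected and exactly 0 have odd degree, so an Eulerian trail exists.

Yes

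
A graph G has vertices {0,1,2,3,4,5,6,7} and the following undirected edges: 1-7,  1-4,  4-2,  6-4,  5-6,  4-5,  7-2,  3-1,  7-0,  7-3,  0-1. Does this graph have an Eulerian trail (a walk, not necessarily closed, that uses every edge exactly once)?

Yes

Degrees: 0:2, 1:4, 2:2, 3:2, 4:4, 5:2, 6:2, 7:4
Odd-degree vertices: none (0 total).
With 0 odd-degree vertices and all edges in one connected piece, an Eulerian trail exists.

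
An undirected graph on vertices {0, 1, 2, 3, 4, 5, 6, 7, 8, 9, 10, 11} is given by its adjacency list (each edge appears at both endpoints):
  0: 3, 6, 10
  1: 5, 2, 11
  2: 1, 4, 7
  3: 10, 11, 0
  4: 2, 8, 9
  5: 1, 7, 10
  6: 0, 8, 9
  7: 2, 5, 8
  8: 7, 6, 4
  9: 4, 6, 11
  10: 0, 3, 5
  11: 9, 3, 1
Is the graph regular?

Yes

Degrees: 0:3, 1:3, 2:3, 3:3, 4:3, 5:3, 6:3, 7:3, 8:3, 9:3, 10:3, 11:3
All degrees equal 3; the graph is regular.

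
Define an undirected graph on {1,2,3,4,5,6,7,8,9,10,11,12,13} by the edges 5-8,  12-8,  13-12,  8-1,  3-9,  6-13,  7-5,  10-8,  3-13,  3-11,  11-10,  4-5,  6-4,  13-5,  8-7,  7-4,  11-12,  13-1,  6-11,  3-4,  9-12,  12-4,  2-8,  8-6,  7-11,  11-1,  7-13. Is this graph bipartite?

No

7-5-13-7 is an odd cycle (length 3), and a bipartite graph can contain only even cycles.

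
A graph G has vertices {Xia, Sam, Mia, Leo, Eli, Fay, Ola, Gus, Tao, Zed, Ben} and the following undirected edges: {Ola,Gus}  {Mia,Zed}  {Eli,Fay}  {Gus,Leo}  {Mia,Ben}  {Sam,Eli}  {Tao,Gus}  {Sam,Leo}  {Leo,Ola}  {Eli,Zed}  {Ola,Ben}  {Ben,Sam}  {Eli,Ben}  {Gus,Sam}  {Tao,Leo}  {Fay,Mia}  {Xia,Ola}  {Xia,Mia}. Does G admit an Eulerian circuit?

Degrees: Xia:2, Sam:4, Mia:4, Leo:4, Eli:4, Fay:2, Ola:4, Gus:4, Tao:2, Zed:2, Ben:4
All degrees are even and the non-isolated vertices are connected — an Eulerian circuit exists.

Yes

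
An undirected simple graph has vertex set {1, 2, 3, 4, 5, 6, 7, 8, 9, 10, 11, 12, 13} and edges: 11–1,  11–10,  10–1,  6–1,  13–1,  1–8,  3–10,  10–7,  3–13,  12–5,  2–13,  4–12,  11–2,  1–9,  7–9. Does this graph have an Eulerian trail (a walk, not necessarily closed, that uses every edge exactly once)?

No

Degrees: 1:6, 2:2, 3:2, 4:1, 5:1, 6:1, 7:2, 8:1, 9:2, 10:4, 11:3, 12:2, 13:3
Odd-degree vertices: 4, 5, 6, 8, 11, 13 (6 total).
An Eulerian trail requires 0 or 2 odd-degree vertices; here there are 6.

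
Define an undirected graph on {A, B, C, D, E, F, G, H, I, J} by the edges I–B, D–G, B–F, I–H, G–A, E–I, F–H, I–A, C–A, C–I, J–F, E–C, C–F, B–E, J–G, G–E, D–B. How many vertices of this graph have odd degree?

2

Degrees: A:3, B:4, C:4, D:2, E:4, F:4, G:4, H:2, I:5, J:2
Odd-degree vertices: A, I.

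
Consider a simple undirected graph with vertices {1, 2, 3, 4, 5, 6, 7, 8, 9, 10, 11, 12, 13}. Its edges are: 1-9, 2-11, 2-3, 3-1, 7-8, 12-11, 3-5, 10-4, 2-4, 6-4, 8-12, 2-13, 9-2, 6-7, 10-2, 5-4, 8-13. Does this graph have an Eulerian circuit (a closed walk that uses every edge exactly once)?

No

Degrees: 1:2, 2:6, 3:3, 4:4, 5:2, 6:2, 7:2, 8:3, 9:2, 10:2, 11:2, 12:2, 13:2
Vertices with odd degree: 3, 8. An Eulerian circuit requires all degrees even.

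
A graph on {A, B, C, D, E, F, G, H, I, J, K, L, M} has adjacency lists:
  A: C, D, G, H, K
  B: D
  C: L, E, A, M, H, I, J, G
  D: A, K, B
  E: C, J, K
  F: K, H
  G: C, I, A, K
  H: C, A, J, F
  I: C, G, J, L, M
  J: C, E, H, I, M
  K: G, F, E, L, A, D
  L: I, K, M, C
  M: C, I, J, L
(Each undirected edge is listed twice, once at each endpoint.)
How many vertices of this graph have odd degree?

6

Degrees: A:5, B:1, C:8, D:3, E:3, F:2, G:4, H:4, I:5, J:5, K:6, L:4, M:4
Odd-degree vertices: A, B, D, E, I, J.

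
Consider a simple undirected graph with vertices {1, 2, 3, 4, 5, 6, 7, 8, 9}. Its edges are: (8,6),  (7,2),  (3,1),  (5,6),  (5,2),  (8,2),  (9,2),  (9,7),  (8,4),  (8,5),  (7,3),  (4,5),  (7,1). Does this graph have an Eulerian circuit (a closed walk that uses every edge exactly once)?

Degrees: 1:2, 2:4, 3:2, 4:2, 5:4, 6:2, 7:4, 8:4, 9:2
All degrees are even and the non-isolated vertices are connected — an Eulerian circuit exists.

Yes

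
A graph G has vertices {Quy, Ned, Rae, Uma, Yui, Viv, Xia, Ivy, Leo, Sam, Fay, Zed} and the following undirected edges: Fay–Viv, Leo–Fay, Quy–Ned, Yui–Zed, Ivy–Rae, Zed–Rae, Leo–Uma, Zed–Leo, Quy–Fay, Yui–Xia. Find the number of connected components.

Component: {Sam}
Component: {Quy, Ned, Rae, Uma, Yui, Viv, Xia, Ivy, Leo, Fay, Zed}

2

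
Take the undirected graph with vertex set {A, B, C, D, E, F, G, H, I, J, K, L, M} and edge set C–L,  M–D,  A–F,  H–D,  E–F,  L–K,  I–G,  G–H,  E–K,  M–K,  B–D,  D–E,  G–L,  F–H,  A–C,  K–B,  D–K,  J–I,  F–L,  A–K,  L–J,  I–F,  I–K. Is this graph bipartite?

K-D-M-K is an odd cycle (length 3), and a bipartite graph can contain only even cycles.

No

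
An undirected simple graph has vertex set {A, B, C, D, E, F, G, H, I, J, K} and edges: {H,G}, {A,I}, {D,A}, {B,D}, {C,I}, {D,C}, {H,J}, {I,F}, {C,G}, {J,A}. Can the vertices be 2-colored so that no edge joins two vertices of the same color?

A valid 2-coloring puts {D, E, G, I, J, K} on one side and {A, B, C, F, H} on the other; every edge crosses between the two sides.

Yes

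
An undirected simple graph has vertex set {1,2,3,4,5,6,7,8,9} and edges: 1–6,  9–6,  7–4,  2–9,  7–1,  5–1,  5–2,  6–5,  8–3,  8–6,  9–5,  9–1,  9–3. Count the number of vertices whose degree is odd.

Degrees: 1:4, 2:2, 3:2, 4:1, 5:4, 6:4, 7:2, 8:2, 9:5
Odd-degree vertices: 4, 9.

2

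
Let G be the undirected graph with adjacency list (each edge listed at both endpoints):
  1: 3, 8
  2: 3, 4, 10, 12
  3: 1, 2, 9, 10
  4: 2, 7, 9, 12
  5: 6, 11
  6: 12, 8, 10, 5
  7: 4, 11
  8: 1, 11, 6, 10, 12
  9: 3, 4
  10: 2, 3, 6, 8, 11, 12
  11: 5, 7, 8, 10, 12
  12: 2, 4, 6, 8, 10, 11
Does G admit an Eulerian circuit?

No

Degrees: 1:2, 2:4, 3:4, 4:4, 5:2, 6:4, 7:2, 8:5, 9:2, 10:6, 11:5, 12:6
Vertices with odd degree: 8, 11. An Eulerian circuit requires all degrees even.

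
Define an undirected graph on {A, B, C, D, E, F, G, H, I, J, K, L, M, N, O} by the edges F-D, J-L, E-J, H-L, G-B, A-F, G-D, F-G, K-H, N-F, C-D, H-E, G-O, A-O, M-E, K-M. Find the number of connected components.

3

Component: {I}
Component: {E, H, J, K, L, M}
Component: {A, B, C, D, F, G, N, O}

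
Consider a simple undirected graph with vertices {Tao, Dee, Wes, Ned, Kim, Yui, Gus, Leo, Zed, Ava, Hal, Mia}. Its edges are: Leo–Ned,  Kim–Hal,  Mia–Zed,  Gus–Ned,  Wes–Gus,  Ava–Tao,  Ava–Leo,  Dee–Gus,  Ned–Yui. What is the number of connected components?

Component: {Kim, Hal}
Component: {Zed, Mia}
Component: {Tao, Dee, Wes, Ned, Yui, Gus, Leo, Ava}

3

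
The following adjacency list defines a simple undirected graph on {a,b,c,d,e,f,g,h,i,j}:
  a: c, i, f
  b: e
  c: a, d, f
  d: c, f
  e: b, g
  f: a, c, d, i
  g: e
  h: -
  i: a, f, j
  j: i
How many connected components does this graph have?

Component: {h}
Component: {b, e, g}
Component: {a, c, d, f, i, j}

3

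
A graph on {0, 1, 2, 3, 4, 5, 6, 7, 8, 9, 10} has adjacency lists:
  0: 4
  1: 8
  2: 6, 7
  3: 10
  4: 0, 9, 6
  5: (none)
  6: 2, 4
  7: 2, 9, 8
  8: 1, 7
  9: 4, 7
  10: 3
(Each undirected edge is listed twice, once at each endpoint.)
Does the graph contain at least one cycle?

Yes

The graph has 11 vertices, 9 edges, and 3 connected components.
One cycle is 4-9-7-2-6-4.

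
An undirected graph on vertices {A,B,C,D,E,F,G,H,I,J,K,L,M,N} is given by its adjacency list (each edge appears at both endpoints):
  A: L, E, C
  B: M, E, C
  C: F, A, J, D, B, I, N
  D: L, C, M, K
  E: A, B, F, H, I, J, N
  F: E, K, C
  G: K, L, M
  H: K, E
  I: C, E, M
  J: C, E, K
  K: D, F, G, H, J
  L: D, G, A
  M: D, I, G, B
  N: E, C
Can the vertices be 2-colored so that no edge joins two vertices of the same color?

Partition the vertices as {C, E, K, L, M} vs {A, B, D, F, G, H, I, J, N}. Each listed edge has one endpoint in each part, so the graph is bipartite.

Yes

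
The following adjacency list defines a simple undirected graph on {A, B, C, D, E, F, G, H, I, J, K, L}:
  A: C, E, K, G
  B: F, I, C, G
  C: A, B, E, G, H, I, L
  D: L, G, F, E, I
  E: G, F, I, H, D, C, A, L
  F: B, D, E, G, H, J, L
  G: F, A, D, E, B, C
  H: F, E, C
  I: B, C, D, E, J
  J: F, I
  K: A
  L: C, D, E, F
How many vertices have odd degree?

6

Degrees: A:4, B:4, C:7, D:5, E:8, F:7, G:6, H:3, I:5, J:2, K:1, L:4
Odd-degree vertices: C, D, F, H, I, K.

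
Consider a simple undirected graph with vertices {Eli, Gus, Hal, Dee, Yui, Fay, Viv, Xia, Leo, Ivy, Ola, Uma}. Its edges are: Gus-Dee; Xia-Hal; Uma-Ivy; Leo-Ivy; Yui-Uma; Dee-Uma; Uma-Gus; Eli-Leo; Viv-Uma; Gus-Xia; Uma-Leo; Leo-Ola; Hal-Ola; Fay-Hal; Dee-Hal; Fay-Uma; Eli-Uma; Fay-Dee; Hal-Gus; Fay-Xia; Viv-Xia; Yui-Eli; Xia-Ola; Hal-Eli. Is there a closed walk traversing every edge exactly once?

Degrees: Eli:4, Gus:4, Hal:6, Dee:4, Yui:2, Fay:4, Viv:2, Xia:5, Leo:4, Ivy:2, Ola:3, Uma:8
Vertices with odd degree: Xia, Ola. An Eulerian circuit requires all degrees even.

No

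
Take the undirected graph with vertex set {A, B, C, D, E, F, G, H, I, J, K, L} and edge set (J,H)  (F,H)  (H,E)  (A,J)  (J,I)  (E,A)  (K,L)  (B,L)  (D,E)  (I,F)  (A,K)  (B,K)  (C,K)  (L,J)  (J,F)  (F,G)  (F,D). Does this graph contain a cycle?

Yes

|V| = 12, |E| = 17, number of components = 1.
One cycle is J-I-F-D-E-H-J.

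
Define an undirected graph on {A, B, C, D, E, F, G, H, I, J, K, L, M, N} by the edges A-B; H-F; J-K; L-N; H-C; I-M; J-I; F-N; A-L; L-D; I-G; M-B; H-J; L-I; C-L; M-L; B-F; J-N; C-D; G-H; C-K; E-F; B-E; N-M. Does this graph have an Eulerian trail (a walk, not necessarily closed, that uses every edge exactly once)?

Yes

Degrees: A:2, B:4, C:4, D:2, E:2, F:4, G:2, H:4, I:4, J:4, K:2, L:6, M:4, N:4
Odd-degree vertices: none (0 total).
The non-isolated vertices are connected and exactly 0 have odd degree, so an Eulerian trail exists.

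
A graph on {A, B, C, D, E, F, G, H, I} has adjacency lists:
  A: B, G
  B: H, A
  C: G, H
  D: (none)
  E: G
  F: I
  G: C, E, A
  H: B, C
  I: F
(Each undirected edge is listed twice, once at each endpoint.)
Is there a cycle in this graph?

Yes

The graph has 9 vertices, 7 edges, and 3 connected components.
One cycle is A-G-C-H-B-A.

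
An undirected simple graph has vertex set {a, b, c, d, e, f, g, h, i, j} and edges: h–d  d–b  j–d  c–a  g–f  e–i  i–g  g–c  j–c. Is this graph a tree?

Yes

|V| = 10, |E| = 9.
Connected and |E| = |V| - 1, which characterizes a tree.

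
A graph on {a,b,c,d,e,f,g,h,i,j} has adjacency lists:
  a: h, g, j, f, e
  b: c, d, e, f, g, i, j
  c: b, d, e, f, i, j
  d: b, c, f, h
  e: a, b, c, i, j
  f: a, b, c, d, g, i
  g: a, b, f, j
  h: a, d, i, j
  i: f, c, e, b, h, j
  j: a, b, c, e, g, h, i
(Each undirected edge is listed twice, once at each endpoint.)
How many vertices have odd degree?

4

Degrees: a:5, b:7, c:6, d:4, e:5, f:6, g:4, h:4, i:6, j:7
Odd-degree vertices: a, b, e, j.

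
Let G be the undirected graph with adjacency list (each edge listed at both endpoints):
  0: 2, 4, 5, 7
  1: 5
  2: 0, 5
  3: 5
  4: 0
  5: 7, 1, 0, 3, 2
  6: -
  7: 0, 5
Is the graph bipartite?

No

The cycle 0-5-7-0 has length 3, which is odd, so the graph is not bipartite.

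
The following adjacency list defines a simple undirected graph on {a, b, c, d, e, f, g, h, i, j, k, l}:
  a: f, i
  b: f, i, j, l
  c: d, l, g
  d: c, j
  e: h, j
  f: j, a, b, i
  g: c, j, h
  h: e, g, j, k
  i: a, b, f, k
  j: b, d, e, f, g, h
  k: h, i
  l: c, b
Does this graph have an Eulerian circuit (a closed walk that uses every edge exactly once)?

Degrees: a:2, b:4, c:3, d:2, e:2, f:4, g:3, h:4, i:4, j:6, k:2, l:2
c, g have odd degree; an Eulerian circuit needs every degree to be even, so none exists.

No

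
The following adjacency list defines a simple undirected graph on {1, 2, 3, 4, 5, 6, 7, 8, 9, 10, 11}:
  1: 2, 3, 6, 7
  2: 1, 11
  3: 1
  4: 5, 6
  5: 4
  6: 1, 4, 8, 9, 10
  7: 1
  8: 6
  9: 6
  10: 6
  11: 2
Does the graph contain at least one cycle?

|V| = 11, |E| = 10, number of components = 1.
Since 10 = 11 - 1, the graph is a forest and contains no cycle.

No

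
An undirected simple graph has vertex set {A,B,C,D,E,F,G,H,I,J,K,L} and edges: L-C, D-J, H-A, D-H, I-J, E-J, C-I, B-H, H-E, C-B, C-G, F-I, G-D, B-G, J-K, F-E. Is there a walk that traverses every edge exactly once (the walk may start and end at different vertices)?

No

Degrees: A:1, B:3, C:4, D:3, E:3, F:2, G:3, H:4, I:3, J:4, K:1, L:1
Odd-degree vertices: A, B, D, E, G, I, K, L (8 total).
An Eulerian trail requires 0 or 2 odd-degree vertices; here there are 8.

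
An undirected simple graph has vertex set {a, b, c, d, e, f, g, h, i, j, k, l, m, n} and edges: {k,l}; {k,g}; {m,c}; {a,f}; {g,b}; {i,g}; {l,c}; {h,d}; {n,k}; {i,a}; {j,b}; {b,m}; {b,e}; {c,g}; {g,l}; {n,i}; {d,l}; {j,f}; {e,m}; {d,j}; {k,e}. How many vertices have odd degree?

Degrees: a:2, b:4, c:3, d:3, e:3, f:2, g:5, h:1, i:3, j:3, k:4, l:4, m:3, n:2
Odd-degree vertices: c, d, e, g, h, i, j, m.

8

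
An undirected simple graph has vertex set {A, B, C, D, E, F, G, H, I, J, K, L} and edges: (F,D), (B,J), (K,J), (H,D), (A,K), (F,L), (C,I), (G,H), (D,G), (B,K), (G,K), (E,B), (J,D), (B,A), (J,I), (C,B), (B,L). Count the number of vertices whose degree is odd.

Degrees: A:2, B:6, C:2, D:4, E:1, F:2, G:3, H:2, I:2, J:4, K:4, L:2
Odd-degree vertices: E, G.

2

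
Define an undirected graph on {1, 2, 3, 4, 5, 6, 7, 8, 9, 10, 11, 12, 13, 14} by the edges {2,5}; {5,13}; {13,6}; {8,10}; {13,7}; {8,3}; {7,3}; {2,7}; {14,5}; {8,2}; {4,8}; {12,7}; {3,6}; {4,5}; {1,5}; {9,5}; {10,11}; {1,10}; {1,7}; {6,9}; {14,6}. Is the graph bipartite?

No

The cycle 2-8-10-1-7-2 has length 5, which is odd, so the graph is not bipartite.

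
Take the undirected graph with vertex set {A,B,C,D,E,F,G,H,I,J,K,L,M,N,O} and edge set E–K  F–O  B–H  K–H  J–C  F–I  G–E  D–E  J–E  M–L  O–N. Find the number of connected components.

4

Component: {A}
Component: {L, M}
Component: {F, I, N, O}
Component: {B, C, D, E, G, H, J, K}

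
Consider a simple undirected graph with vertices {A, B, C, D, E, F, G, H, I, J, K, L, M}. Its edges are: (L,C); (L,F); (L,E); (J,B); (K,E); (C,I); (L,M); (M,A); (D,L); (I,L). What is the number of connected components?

Component: {G}
Component: {H}
Component: {B, J}
Component: {A, C, D, E, F, I, K, L, M}

4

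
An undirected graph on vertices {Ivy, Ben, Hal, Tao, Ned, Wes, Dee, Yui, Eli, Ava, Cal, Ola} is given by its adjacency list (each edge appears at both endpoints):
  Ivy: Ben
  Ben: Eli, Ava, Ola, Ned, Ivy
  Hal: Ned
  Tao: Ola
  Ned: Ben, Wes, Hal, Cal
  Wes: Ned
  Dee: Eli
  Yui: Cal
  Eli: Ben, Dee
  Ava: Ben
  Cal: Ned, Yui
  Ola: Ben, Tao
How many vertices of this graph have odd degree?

Degrees: Ivy:1, Ben:5, Hal:1, Tao:1, Ned:4, Wes:1, Dee:1, Yui:1, Eli:2, Ava:1, Cal:2, Ola:2
Odd-degree vertices: Ivy, Ben, Hal, Tao, Wes, Dee, Yui, Ava.

8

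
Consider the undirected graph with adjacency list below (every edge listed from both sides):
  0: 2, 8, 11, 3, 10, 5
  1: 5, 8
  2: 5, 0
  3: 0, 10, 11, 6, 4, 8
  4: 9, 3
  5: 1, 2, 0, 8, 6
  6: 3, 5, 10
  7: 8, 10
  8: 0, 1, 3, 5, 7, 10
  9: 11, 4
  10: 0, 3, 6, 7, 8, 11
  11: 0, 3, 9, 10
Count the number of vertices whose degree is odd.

Degrees: 0:6, 1:2, 2:2, 3:6, 4:2, 5:5, 6:3, 7:2, 8:6, 9:2, 10:6, 11:4
Odd-degree vertices: 5, 6.

2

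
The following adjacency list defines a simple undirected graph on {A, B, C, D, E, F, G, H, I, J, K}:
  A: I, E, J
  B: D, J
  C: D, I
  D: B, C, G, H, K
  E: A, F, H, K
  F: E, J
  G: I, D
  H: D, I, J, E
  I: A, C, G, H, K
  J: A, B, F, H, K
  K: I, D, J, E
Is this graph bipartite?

Yes

A valid 2-coloring puts {D, E, I, J} on one side and {A, B, C, F, G, H, K} on the other; every edge crosses between the two sides.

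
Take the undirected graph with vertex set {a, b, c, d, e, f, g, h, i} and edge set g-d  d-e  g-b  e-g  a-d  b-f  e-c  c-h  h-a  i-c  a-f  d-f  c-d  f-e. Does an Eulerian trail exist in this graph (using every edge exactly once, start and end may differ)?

Degrees: a:3, b:2, c:4, d:5, e:4, f:4, g:3, h:2, i:1
Odd-degree vertices: a, d, g, i (4 total).
With 4 odd-degree vertices (more than two), no single trail can use every edge.

No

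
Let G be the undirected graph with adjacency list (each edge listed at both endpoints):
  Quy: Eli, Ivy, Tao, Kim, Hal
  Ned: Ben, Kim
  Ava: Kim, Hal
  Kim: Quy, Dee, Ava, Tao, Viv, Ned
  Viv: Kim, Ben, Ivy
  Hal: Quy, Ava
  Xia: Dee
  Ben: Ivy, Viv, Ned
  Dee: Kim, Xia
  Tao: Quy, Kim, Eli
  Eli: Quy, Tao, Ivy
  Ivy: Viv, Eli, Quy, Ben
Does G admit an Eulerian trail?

Degrees: Quy:5, Ned:2, Ava:2, Kim:6, Viv:3, Hal:2, Xia:1, Ben:3, Dee:2, Tao:3, Eli:3, Ivy:4
Odd-degree vertices: Quy, Viv, Xia, Ben, Tao, Eli (6 total).
An Eulerian trail requires 0 or 2 odd-degree vertices; here there are 6.

No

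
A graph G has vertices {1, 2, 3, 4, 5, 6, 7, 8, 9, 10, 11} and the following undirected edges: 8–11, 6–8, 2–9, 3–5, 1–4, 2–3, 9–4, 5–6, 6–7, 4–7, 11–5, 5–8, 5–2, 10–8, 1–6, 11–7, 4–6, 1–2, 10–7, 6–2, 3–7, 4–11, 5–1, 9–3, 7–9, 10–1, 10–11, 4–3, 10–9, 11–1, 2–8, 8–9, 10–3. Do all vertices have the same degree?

Yes

Degrees: 1:6, 2:6, 3:6, 4:6, 5:6, 6:6, 7:6, 8:6, 9:6, 10:6, 11:6
All degrees equal 6; the graph is regular.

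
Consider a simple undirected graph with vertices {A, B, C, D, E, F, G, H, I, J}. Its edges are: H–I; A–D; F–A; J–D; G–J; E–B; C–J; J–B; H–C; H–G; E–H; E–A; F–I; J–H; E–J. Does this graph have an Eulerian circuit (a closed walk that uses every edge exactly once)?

No

Degrees: A:3, B:2, C:2, D:2, E:4, F:2, G:2, H:5, I:2, J:6
A, H have odd degree; an Eulerian circuit needs every degree to be even, so none exists.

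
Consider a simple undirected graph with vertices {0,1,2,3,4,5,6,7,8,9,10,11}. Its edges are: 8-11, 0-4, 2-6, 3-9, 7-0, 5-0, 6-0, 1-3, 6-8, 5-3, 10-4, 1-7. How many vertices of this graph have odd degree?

Degrees: 0:4, 1:2, 2:1, 3:3, 4:2, 5:2, 6:3, 7:2, 8:2, 9:1, 10:1, 11:1
Odd-degree vertices: 2, 3, 6, 9, 10, 11.

6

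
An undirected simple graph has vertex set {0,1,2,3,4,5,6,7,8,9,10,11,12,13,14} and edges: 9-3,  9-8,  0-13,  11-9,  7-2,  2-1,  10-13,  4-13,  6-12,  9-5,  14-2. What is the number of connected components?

4

Component: {6, 12}
Component: {0, 4, 10, 13}
Component: {1, 2, 7, 14}
Component: {3, 5, 8, 9, 11}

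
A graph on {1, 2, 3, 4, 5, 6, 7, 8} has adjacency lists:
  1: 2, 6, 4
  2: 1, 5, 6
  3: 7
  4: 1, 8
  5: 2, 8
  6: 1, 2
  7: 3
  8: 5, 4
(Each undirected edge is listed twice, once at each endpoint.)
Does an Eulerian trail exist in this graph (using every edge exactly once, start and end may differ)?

Degrees: 1:3, 2:3, 3:1, 4:2, 5:2, 6:2, 7:1, 8:2
Odd-degree vertices: 1, 2, 3, 7 (4 total).
With 4 odd-degree vertices (more than two), no single trail can use every edge.

No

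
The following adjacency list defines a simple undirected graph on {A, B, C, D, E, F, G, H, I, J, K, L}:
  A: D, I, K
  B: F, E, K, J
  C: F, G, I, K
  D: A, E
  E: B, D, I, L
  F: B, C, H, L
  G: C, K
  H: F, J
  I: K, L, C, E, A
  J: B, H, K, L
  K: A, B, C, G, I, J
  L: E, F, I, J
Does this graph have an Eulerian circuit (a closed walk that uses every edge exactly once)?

No

Degrees: A:3, B:4, C:4, D:2, E:4, F:4, G:2, H:2, I:5, J:4, K:6, L:4
A, I have odd degree; an Eulerian circuit needs every degree to be even, so none exists.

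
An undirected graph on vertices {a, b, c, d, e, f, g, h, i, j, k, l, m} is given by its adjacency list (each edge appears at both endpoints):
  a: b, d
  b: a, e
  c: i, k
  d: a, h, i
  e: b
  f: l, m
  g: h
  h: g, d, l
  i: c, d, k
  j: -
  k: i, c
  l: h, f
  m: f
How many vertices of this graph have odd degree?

6

Degrees: a:2, b:2, c:2, d:3, e:1, f:2, g:1, h:3, i:3, j:0, k:2, l:2, m:1
Odd-degree vertices: d, e, g, h, i, m.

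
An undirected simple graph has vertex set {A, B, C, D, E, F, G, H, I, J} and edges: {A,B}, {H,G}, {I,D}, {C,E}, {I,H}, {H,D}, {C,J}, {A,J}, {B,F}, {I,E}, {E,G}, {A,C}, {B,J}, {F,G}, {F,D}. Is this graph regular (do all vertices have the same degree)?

Yes

Degrees: A:3, B:3, C:3, D:3, E:3, F:3, G:3, H:3, I:3, J:3
All degrees equal 3; the graph is regular.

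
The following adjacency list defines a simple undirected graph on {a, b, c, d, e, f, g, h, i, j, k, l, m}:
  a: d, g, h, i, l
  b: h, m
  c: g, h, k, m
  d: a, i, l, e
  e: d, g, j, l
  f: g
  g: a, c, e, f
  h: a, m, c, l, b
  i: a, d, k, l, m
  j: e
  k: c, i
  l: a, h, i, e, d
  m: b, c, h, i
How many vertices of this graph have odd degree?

Degrees: a:5, b:2, c:4, d:4, e:4, f:1, g:4, h:5, i:5, j:1, k:2, l:5, m:4
Odd-degree vertices: a, f, h, i, j, l.

6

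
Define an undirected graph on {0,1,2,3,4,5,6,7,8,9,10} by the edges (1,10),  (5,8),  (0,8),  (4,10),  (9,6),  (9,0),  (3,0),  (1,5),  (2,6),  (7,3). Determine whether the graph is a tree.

The graph has 11 vertices and 10 edges.
It is connected with exactly 10 edges, hence acyclic — it is a tree.

Yes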